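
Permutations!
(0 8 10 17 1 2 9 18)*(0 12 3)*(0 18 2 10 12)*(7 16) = (0 8 12 3 18)(1 10 17)(2 9)(7 16) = [8, 10, 9, 18, 4, 5, 6, 16, 12, 2, 17, 11, 3, 13, 14, 15, 7, 1, 0]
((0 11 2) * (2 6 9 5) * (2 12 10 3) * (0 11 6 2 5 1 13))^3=((0 6 9 1 13)(2 11)(3 5 12 10))^3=(0 1 6 13 9)(2 11)(3 10 12 5)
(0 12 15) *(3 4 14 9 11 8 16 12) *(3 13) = (0 13 3 4 14 9 11 8 16 12 15) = [13, 1, 2, 4, 14, 5, 6, 7, 16, 11, 10, 8, 15, 3, 9, 0, 12]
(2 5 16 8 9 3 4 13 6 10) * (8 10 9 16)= (2 5 8 16 10)(3 4 13 6 9)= [0, 1, 5, 4, 13, 8, 9, 7, 16, 3, 2, 11, 12, 6, 14, 15, 10]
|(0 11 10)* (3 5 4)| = |(0 11 10)(3 5 4)| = 3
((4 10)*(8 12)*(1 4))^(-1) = (1 10 4)(8 12)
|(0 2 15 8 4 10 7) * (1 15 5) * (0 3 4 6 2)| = 12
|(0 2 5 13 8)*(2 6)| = |(0 6 2 5 13 8)| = 6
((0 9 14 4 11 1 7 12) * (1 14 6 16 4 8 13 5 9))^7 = ((0 1 7 12)(4 11 14 8 13 5 9 6 16))^7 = (0 12 7 1)(4 6 5 8 11 16 9 13 14)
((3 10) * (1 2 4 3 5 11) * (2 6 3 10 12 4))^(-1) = (1 11 5 10 4 12 3 6)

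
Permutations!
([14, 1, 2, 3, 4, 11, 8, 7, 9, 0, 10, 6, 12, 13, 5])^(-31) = [6, 1, 2, 3, 4, 9, 14, 7, 5, 11, 10, 0, 12, 13, 8]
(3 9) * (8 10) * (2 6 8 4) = (2 6 8 10 4)(3 9) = [0, 1, 6, 9, 2, 5, 8, 7, 10, 3, 4]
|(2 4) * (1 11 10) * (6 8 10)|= |(1 11 6 8 10)(2 4)|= 10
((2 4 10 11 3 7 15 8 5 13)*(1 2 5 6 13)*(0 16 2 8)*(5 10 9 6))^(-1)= ((0 16 2 4 9 6 13 10 11 3 7 15)(1 8 5))^(-1)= (0 15 7 3 11 10 13 6 9 4 2 16)(1 5 8)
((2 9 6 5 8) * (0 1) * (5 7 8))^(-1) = (0 1)(2 8 7 6 9)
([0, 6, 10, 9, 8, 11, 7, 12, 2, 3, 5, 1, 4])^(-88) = [0, 7, 5, 3, 2, 1, 12, 4, 10, 9, 11, 6, 8]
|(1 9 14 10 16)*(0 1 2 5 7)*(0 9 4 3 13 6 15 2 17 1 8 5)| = |(0 8 5 7 9 14 10 16 17 1 4 3 13 6 15 2)| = 16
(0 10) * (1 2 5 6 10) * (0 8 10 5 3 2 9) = [1, 9, 3, 2, 4, 6, 5, 7, 10, 0, 8] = (0 1 9)(2 3)(5 6)(8 10)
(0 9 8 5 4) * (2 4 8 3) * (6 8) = (0 9 3 2 4)(5 6 8) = [9, 1, 4, 2, 0, 6, 8, 7, 5, 3]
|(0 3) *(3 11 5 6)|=5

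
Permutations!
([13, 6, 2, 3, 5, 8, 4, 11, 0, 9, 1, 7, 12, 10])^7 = [8, 10, 2, 3, 6, 4, 1, 11, 5, 9, 13, 7, 12, 0]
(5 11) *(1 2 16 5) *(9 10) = (1 2 16 5 11)(9 10) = [0, 2, 16, 3, 4, 11, 6, 7, 8, 10, 9, 1, 12, 13, 14, 15, 5]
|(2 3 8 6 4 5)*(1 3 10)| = |(1 3 8 6 4 5 2 10)| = 8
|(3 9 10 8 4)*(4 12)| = 6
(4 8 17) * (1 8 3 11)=[0, 8, 2, 11, 3, 5, 6, 7, 17, 9, 10, 1, 12, 13, 14, 15, 16, 4]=(1 8 17 4 3 11)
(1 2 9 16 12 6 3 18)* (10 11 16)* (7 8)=(1 2 9 10 11 16 12 6 3 18)(7 8)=[0, 2, 9, 18, 4, 5, 3, 8, 7, 10, 11, 16, 6, 13, 14, 15, 12, 17, 1]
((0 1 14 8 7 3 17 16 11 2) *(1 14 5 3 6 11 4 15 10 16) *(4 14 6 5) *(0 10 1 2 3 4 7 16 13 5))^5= ((0 6 11 3 17 2 10 13 5 4 15 1 7)(8 16 14))^5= (0 2 15 11 13 7 17 4 6 10 1 3 5)(8 14 16)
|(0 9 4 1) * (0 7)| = 5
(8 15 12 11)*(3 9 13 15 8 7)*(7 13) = (3 9 7)(11 13 15 12) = [0, 1, 2, 9, 4, 5, 6, 3, 8, 7, 10, 13, 11, 15, 14, 12]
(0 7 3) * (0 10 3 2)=[7, 1, 0, 10, 4, 5, 6, 2, 8, 9, 3]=(0 7 2)(3 10)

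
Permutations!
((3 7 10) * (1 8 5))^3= (10)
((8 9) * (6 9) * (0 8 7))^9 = (0 7 9 6 8)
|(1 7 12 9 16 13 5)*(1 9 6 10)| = |(1 7 12 6 10)(5 9 16 13)| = 20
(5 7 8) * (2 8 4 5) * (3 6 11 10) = (2 8)(3 6 11 10)(4 5 7) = [0, 1, 8, 6, 5, 7, 11, 4, 2, 9, 3, 10]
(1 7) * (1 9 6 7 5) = (1 5)(6 7 9) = [0, 5, 2, 3, 4, 1, 7, 9, 8, 6]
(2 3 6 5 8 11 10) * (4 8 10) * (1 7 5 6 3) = (1 7 5 10 2)(4 8 11) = [0, 7, 1, 3, 8, 10, 6, 5, 11, 9, 2, 4]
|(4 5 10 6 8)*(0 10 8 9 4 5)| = 10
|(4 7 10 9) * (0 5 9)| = |(0 5 9 4 7 10)| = 6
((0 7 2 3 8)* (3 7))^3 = ((0 3 8)(2 7))^3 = (8)(2 7)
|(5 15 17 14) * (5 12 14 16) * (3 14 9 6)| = 20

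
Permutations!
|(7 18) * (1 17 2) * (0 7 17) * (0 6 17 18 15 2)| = |(18)(0 7 15 2 1 6 17)| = 7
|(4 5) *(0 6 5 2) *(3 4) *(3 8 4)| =|(0 6 5 8 4 2)| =6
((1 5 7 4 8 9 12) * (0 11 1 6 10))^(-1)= (0 10 6 12 9 8 4 7 5 1 11)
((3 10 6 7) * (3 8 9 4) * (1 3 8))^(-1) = (1 7 6 10 3)(4 9 8)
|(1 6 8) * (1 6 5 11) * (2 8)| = 3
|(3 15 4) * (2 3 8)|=|(2 3 15 4 8)|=5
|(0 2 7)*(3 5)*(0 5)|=5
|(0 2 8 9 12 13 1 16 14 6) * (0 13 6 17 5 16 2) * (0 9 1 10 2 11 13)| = 12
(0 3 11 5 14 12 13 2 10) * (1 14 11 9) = (0 3 9 1 14 12 13 2 10)(5 11) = [3, 14, 10, 9, 4, 11, 6, 7, 8, 1, 0, 5, 13, 2, 12]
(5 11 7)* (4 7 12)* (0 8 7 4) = (0 8 7 5 11 12) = [8, 1, 2, 3, 4, 11, 6, 5, 7, 9, 10, 12, 0]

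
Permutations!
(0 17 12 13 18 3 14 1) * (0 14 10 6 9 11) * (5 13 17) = (0 5 13 18 3 10 6 9 11)(1 14)(12 17) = [5, 14, 2, 10, 4, 13, 9, 7, 8, 11, 6, 0, 17, 18, 1, 15, 16, 12, 3]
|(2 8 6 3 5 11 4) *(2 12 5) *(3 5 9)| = |(2 8 6 5 11 4 12 9 3)| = 9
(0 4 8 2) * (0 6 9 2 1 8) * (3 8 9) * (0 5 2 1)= (0 4 5 2 6 3 8)(1 9)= [4, 9, 6, 8, 5, 2, 3, 7, 0, 1]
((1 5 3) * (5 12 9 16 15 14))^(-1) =((1 12 9 16 15 14 5 3))^(-1) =(1 3 5 14 15 16 9 12)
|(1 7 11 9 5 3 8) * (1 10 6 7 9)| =9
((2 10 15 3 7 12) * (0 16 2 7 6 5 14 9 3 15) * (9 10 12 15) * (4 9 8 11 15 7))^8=(0 5 9 2 10 6 4 16 14 3 12)(8 15 11)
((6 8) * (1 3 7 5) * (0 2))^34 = (8)(1 7)(3 5)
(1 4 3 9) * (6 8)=[0, 4, 2, 9, 3, 5, 8, 7, 6, 1]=(1 4 3 9)(6 8)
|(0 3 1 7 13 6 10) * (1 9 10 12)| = |(0 3 9 10)(1 7 13 6 12)| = 20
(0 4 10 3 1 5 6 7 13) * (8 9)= (0 4 10 3 1 5 6 7 13)(8 9)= [4, 5, 2, 1, 10, 6, 7, 13, 9, 8, 3, 11, 12, 0]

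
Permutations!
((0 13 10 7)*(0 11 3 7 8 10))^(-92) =(13)(3 7 11)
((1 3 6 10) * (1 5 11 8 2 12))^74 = (1 6 5 8 12 3 10 11 2)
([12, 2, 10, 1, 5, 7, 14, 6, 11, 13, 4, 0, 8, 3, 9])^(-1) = (0 11 8 12)(1 3 13 9 14 6 7 5 4 10 2)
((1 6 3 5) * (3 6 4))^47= ((6)(1 4 3 5))^47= (6)(1 5 3 4)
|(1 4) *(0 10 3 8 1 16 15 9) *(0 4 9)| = 9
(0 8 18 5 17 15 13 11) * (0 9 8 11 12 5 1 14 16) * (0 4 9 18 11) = (1 14 16 4 9 8 11 18)(5 17 15 13 12) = [0, 14, 2, 3, 9, 17, 6, 7, 11, 8, 10, 18, 5, 12, 16, 13, 4, 15, 1]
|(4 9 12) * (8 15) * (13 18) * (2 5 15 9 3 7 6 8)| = |(2 5 15)(3 7 6 8 9 12 4)(13 18)| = 42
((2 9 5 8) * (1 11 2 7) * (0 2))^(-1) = ((0 2 9 5 8 7 1 11))^(-1) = (0 11 1 7 8 5 9 2)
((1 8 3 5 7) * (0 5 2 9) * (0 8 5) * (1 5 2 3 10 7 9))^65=(10)(1 2)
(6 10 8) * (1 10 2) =(1 10 8 6 2) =[0, 10, 1, 3, 4, 5, 2, 7, 6, 9, 8]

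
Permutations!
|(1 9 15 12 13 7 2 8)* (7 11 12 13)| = 9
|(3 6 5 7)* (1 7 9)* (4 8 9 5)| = 7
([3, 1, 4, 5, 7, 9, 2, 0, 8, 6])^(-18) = [4, 1, 9, 7, 6, 0, 5, 2, 8, 3]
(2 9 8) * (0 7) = (0 7)(2 9 8) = [7, 1, 9, 3, 4, 5, 6, 0, 2, 8]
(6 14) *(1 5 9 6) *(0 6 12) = (0 6 14 1 5 9 12) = [6, 5, 2, 3, 4, 9, 14, 7, 8, 12, 10, 11, 0, 13, 1]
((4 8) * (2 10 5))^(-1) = (2 5 10)(4 8)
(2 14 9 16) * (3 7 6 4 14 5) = (2 5 3 7 6 4 14 9 16) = [0, 1, 5, 7, 14, 3, 4, 6, 8, 16, 10, 11, 12, 13, 9, 15, 2]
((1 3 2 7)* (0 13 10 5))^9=(0 13 10 5)(1 3 2 7)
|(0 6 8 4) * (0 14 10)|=|(0 6 8 4 14 10)|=6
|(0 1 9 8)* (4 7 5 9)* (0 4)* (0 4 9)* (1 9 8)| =6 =|(0 9 1 4 7 5)|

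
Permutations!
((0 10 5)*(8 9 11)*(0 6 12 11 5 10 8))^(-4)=((0 8 9 5 6 12 11))^(-4)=(0 5 11 9 12 8 6)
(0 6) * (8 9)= (0 6)(8 9)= [6, 1, 2, 3, 4, 5, 0, 7, 9, 8]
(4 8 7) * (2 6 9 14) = (2 6 9 14)(4 8 7) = [0, 1, 6, 3, 8, 5, 9, 4, 7, 14, 10, 11, 12, 13, 2]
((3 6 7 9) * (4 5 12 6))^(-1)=(3 9 7 6 12 5 4)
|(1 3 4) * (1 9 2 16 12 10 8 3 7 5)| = 24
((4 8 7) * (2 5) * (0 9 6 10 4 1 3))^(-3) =(0 7 10)(1 4 9)(2 5)(3 8 6)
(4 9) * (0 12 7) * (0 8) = (0 12 7 8)(4 9) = [12, 1, 2, 3, 9, 5, 6, 8, 0, 4, 10, 11, 7]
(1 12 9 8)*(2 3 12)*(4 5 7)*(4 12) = (1 2 3 4 5 7 12 9 8) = [0, 2, 3, 4, 5, 7, 6, 12, 1, 8, 10, 11, 9]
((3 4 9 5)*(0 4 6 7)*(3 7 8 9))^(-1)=((0 4 3 6 8 9 5 7))^(-1)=(0 7 5 9 8 6 3 4)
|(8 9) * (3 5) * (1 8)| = |(1 8 9)(3 5)| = 6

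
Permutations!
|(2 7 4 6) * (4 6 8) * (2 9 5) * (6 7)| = |(2 6 9 5)(4 8)| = 4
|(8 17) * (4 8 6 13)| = 5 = |(4 8 17 6 13)|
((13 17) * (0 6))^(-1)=(0 6)(13 17)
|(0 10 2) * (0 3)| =4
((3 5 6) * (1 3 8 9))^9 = ((1 3 5 6 8 9))^9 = (1 6)(3 8)(5 9)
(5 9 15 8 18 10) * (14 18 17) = (5 9 15 8 17 14 18 10) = [0, 1, 2, 3, 4, 9, 6, 7, 17, 15, 5, 11, 12, 13, 18, 8, 16, 14, 10]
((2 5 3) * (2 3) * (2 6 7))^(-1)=((2 5 6 7))^(-1)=(2 7 6 5)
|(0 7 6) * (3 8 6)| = |(0 7 3 8 6)| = 5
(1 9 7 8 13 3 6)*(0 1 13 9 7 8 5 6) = (0 1 7 5 6 13 3)(8 9) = [1, 7, 2, 0, 4, 6, 13, 5, 9, 8, 10, 11, 12, 3]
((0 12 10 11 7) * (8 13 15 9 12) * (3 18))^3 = (0 15 10)(3 18)(7 13 12)(8 9 11)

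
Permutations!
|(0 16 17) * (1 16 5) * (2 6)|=10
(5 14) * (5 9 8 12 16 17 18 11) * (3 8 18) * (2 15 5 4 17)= (2 15 5 14 9 18 11 4 17 3 8 12 16)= [0, 1, 15, 8, 17, 14, 6, 7, 12, 18, 10, 4, 16, 13, 9, 5, 2, 3, 11]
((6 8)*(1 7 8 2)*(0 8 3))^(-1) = ((0 8 6 2 1 7 3))^(-1) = (0 3 7 1 2 6 8)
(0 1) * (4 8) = (0 1)(4 8) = [1, 0, 2, 3, 8, 5, 6, 7, 4]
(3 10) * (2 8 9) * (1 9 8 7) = [0, 9, 7, 10, 4, 5, 6, 1, 8, 2, 3] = (1 9 2 7)(3 10)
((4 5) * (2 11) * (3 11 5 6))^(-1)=(2 11 3 6 4 5)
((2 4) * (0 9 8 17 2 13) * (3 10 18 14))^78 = ((0 9 8 17 2 4 13)(3 10 18 14))^78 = (0 9 8 17 2 4 13)(3 18)(10 14)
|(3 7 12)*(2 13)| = |(2 13)(3 7 12)| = 6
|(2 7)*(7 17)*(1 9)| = 6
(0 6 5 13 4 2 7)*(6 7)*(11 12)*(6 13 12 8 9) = (0 7)(2 13 4)(5 12 11 8 9 6) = [7, 1, 13, 3, 2, 12, 5, 0, 9, 6, 10, 8, 11, 4]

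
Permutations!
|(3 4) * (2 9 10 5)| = 4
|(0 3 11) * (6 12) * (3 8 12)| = 6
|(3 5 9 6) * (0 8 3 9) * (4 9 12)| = 4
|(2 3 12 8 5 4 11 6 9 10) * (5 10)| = 5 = |(2 3 12 8 10)(4 11 6 9 5)|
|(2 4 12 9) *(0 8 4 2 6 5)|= |(0 8 4 12 9 6 5)|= 7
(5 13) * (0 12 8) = (0 12 8)(5 13) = [12, 1, 2, 3, 4, 13, 6, 7, 0, 9, 10, 11, 8, 5]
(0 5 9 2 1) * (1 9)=[5, 0, 9, 3, 4, 1, 6, 7, 8, 2]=(0 5 1)(2 9)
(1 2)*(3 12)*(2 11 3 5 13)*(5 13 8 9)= [0, 11, 1, 12, 4, 8, 6, 7, 9, 5, 10, 3, 13, 2]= (1 11 3 12 13 2)(5 8 9)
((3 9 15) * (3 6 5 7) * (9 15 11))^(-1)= (3 7 5 6 15)(9 11)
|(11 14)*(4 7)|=|(4 7)(11 14)|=2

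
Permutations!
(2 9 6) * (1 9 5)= [0, 9, 5, 3, 4, 1, 2, 7, 8, 6]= (1 9 6 2 5)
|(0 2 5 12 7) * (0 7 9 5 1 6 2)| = 3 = |(1 6 2)(5 12 9)|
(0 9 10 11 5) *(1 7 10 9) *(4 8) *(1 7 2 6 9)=(0 7 10 11 5)(1 2 6 9)(4 8)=[7, 2, 6, 3, 8, 0, 9, 10, 4, 1, 11, 5]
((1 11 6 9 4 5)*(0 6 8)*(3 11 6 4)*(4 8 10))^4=((0 8)(1 6 9 3 11 10 4 5))^4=(1 11)(3 5)(4 9)(6 10)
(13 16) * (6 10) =[0, 1, 2, 3, 4, 5, 10, 7, 8, 9, 6, 11, 12, 16, 14, 15, 13] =(6 10)(13 16)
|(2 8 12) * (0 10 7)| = 3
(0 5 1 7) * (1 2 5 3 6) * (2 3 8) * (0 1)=(0 8 2 5 3 6)(1 7)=[8, 7, 5, 6, 4, 3, 0, 1, 2]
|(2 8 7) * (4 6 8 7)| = |(2 7)(4 6 8)| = 6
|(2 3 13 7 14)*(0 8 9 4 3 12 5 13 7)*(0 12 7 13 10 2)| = |(0 8 9 4 3 13 12 5 10 2 7 14)| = 12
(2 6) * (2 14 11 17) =(2 6 14 11 17) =[0, 1, 6, 3, 4, 5, 14, 7, 8, 9, 10, 17, 12, 13, 11, 15, 16, 2]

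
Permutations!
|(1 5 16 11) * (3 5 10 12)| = |(1 10 12 3 5 16 11)| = 7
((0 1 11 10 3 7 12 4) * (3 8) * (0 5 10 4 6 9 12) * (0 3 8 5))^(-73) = (0 4 11 1)(3 7)(5 10)(6 12 9)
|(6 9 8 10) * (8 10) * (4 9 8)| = |(4 9 10 6 8)| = 5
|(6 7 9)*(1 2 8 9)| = 6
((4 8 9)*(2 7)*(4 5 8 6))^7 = (2 7)(4 6)(5 8 9)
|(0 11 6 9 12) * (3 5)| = 10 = |(0 11 6 9 12)(3 5)|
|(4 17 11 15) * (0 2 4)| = |(0 2 4 17 11 15)| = 6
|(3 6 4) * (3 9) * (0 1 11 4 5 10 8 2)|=11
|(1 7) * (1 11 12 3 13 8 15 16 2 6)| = |(1 7 11 12 3 13 8 15 16 2 6)| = 11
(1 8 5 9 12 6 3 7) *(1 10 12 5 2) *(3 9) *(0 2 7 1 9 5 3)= [2, 8, 9, 1, 4, 0, 5, 10, 7, 3, 12, 11, 6]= (0 2 9 3 1 8 7 10 12 6 5)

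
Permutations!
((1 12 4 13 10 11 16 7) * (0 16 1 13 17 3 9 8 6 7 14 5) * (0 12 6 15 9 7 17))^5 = (0 4 12 5 14 16)(1 13 17 11 7 6 10 3)(8 9 15) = ((0 16 14 5 12 4)(1 6 17 3 7 13 10 11)(8 15 9))^5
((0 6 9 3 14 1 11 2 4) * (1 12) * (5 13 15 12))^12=(0 4 2 11 1 12 15 13 5 14 3 9 6)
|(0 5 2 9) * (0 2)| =2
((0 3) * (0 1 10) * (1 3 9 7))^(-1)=(0 10 1 7 9)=((0 9 7 1 10))^(-1)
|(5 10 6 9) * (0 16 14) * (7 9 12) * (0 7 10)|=6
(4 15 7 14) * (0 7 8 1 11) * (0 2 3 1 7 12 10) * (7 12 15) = (0 15 8 12 10)(1 11 2 3)(4 7 14) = [15, 11, 3, 1, 7, 5, 6, 14, 12, 9, 0, 2, 10, 13, 4, 8]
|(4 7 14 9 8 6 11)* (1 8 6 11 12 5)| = 10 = |(1 8 11 4 7 14 9 6 12 5)|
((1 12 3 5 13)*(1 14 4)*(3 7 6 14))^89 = ((1 12 7 6 14 4)(3 5 13))^89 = (1 4 14 6 7 12)(3 13 5)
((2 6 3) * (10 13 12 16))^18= (10 12)(13 16)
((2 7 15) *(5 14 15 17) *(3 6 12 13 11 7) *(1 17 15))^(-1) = (1 14 5 17)(2 15 7 11 13 12 6 3)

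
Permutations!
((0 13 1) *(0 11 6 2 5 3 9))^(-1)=((0 13 1 11 6 2 5 3 9))^(-1)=(0 9 3 5 2 6 11 1 13)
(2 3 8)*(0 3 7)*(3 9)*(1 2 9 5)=(0 5 1 2 7)(3 8 9)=[5, 2, 7, 8, 4, 1, 6, 0, 9, 3]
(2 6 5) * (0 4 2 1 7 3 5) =(0 4 2 6)(1 7 3 5) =[4, 7, 6, 5, 2, 1, 0, 3]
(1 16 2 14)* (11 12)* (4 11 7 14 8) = [0, 16, 8, 3, 11, 5, 6, 14, 4, 9, 10, 12, 7, 13, 1, 15, 2] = (1 16 2 8 4 11 12 7 14)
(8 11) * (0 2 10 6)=(0 2 10 6)(8 11)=[2, 1, 10, 3, 4, 5, 0, 7, 11, 9, 6, 8]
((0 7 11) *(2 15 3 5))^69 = (2 15 3 5)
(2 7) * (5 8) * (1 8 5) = (1 8)(2 7) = [0, 8, 7, 3, 4, 5, 6, 2, 1]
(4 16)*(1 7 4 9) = [0, 7, 2, 3, 16, 5, 6, 4, 8, 1, 10, 11, 12, 13, 14, 15, 9] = (1 7 4 16 9)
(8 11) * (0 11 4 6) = [11, 1, 2, 3, 6, 5, 0, 7, 4, 9, 10, 8] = (0 11 8 4 6)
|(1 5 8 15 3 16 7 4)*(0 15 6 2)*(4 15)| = 28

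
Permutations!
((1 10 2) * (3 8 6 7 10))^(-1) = (1 2 10 7 6 8 3) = ((1 3 8 6 7 10 2))^(-1)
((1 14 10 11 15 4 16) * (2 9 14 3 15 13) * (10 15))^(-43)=(1 3 10 11 13 2 9 14 15 4 16)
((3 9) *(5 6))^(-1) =((3 9)(5 6))^(-1) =(3 9)(5 6)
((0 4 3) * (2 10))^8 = ((0 4 3)(2 10))^8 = (10)(0 3 4)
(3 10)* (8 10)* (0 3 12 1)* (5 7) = (0 3 8 10 12 1)(5 7) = [3, 0, 2, 8, 4, 7, 6, 5, 10, 9, 12, 11, 1]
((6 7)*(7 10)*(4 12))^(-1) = ((4 12)(6 10 7))^(-1) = (4 12)(6 7 10)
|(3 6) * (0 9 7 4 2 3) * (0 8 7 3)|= |(0 9 3 6 8 7 4 2)|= 8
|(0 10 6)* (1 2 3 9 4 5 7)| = |(0 10 6)(1 2 3 9 4 5 7)| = 21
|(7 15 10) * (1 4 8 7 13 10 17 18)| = 14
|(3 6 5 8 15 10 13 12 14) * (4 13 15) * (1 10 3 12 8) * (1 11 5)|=30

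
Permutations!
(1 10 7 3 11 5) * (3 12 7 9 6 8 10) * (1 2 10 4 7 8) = (1 3 11 5 2 10 9 6)(4 7 12 8) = [0, 3, 10, 11, 7, 2, 1, 12, 4, 6, 9, 5, 8]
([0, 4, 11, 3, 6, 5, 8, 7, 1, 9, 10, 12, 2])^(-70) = (1 6)(2 12 11)(4 8)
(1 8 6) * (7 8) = (1 7 8 6) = [0, 7, 2, 3, 4, 5, 1, 8, 6]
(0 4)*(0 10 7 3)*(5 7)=(0 4 10 5 7 3)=[4, 1, 2, 0, 10, 7, 6, 3, 8, 9, 5]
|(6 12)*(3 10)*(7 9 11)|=|(3 10)(6 12)(7 9 11)|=6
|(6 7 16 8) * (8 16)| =3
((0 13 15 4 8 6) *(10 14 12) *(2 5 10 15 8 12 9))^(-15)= (15)(0 13 8 6)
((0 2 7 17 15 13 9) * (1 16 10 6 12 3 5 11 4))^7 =(17)(1 11 3 6 16 4 5 12 10)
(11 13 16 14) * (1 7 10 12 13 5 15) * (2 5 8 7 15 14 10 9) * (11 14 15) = (1 11 8 7 9 2 5 15)(10 12 13 16) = [0, 11, 5, 3, 4, 15, 6, 9, 7, 2, 12, 8, 13, 16, 14, 1, 10]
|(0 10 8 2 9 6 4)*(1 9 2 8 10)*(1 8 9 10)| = |(0 8 9 6 4)(1 10)| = 10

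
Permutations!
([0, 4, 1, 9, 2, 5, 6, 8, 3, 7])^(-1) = (1 2 4)(3 8 7 9)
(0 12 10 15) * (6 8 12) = (0 6 8 12 10 15) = [6, 1, 2, 3, 4, 5, 8, 7, 12, 9, 15, 11, 10, 13, 14, 0]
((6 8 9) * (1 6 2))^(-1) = (1 2 9 8 6)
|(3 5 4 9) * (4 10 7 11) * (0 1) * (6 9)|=8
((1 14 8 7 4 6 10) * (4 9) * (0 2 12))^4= (0 2 12)(1 9)(4 14)(6 8)(7 10)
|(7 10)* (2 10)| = |(2 10 7)| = 3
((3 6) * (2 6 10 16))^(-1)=(2 16 10 3 6)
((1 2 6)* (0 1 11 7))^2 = ((0 1 2 6 11 7))^2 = (0 2 11)(1 6 7)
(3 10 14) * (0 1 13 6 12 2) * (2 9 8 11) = (0 1 13 6 12 9 8 11 2)(3 10 14) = [1, 13, 0, 10, 4, 5, 12, 7, 11, 8, 14, 2, 9, 6, 3]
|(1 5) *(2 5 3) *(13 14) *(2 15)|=10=|(1 3 15 2 5)(13 14)|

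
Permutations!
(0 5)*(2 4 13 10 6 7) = [5, 1, 4, 3, 13, 0, 7, 2, 8, 9, 6, 11, 12, 10] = (0 5)(2 4 13 10 6 7)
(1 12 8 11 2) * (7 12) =(1 7 12 8 11 2) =[0, 7, 1, 3, 4, 5, 6, 12, 11, 9, 10, 2, 8]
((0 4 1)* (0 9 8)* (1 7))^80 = (0 7 9)(1 8 4) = ((0 4 7 1 9 8))^80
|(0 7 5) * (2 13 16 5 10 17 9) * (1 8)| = 18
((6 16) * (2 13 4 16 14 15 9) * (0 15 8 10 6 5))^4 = (0 13)(2 5)(4 15)(9 16)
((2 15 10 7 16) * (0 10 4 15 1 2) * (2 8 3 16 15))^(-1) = ((0 10 7 15 4 2 1 8 3 16))^(-1) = (0 16 3 8 1 2 4 15 7 10)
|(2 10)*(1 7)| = |(1 7)(2 10)| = 2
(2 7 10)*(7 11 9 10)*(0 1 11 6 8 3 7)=(0 1 11 9 10 2 6 8 3 7)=[1, 11, 6, 7, 4, 5, 8, 0, 3, 10, 2, 9]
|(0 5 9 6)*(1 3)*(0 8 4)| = |(0 5 9 6 8 4)(1 3)| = 6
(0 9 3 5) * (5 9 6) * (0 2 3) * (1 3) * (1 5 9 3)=[6, 1, 5, 3, 4, 2, 9, 7, 8, 0]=(0 6 9)(2 5)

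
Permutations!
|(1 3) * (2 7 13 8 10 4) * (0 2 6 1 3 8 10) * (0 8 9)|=|(0 2 7 13 10 4 6 1 9)|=9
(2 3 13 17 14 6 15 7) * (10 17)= (2 3 13 10 17 14 6 15 7)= [0, 1, 3, 13, 4, 5, 15, 2, 8, 9, 17, 11, 12, 10, 6, 7, 16, 14]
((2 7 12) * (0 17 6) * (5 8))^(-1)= ((0 17 6)(2 7 12)(5 8))^(-1)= (0 6 17)(2 12 7)(5 8)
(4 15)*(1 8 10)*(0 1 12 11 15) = (0 1 8 10 12 11 15 4) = [1, 8, 2, 3, 0, 5, 6, 7, 10, 9, 12, 15, 11, 13, 14, 4]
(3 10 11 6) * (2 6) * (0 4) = (0 4)(2 6 3 10 11) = [4, 1, 6, 10, 0, 5, 3, 7, 8, 9, 11, 2]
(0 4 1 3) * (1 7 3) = (0 4 7 3) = [4, 1, 2, 0, 7, 5, 6, 3]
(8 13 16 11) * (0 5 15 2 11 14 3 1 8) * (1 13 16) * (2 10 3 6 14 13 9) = (0 5 15 10 3 9 2 11)(1 8 16 13)(6 14) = [5, 8, 11, 9, 4, 15, 14, 7, 16, 2, 3, 0, 12, 1, 6, 10, 13]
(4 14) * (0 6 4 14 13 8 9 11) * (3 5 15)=(0 6 4 13 8 9 11)(3 5 15)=[6, 1, 2, 5, 13, 15, 4, 7, 9, 11, 10, 0, 12, 8, 14, 3]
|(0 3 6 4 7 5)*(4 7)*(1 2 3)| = 7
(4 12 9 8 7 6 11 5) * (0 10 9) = (0 10 9 8 7 6 11 5 4 12) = [10, 1, 2, 3, 12, 4, 11, 6, 7, 8, 9, 5, 0]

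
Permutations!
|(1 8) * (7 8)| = |(1 7 8)| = 3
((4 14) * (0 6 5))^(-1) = (0 5 6)(4 14)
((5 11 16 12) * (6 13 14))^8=(16)(6 14 13)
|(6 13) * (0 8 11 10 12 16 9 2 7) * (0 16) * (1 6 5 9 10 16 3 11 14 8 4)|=|(0 4 1 6 13 5 9 2 7 3 11 16 10 12)(8 14)|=14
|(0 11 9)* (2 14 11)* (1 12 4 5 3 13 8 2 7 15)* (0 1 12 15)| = |(0 7)(1 15 12 4 5 3 13 8 2 14 11 9)| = 12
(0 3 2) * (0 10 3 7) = (0 7)(2 10 3) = [7, 1, 10, 2, 4, 5, 6, 0, 8, 9, 3]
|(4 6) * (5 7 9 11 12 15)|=|(4 6)(5 7 9 11 12 15)|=6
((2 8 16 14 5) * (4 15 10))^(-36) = (2 5 14 16 8)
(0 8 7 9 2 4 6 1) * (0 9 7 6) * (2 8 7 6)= (0 7 6 1 9 8 2 4)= [7, 9, 4, 3, 0, 5, 1, 6, 2, 8]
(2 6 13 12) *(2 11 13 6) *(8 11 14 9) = [0, 1, 2, 3, 4, 5, 6, 7, 11, 8, 10, 13, 14, 12, 9] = (8 11 13 12 14 9)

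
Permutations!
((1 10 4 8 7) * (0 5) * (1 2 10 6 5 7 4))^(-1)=(0 5 6 1 10 2 7)(4 8)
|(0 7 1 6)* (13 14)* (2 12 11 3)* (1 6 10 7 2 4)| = 10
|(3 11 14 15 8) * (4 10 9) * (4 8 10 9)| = 8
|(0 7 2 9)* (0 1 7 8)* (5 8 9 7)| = |(0 9 1 5 8)(2 7)| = 10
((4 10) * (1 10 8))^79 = (1 8 4 10)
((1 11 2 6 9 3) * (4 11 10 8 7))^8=((1 10 8 7 4 11 2 6 9 3))^8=(1 9 2 4 8)(3 6 11 7 10)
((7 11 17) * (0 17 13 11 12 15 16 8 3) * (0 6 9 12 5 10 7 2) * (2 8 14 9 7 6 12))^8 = ((0 17 8 3 12 15 16 14 9 2)(5 10 6 7)(11 13))^8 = (0 9 16 12 8)(2 14 15 3 17)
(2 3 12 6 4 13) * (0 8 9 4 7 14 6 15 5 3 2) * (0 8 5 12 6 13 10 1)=(0 5 3 6 7 14 13 8 9 4 10 1)(12 15)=[5, 0, 2, 6, 10, 3, 7, 14, 9, 4, 1, 11, 15, 8, 13, 12]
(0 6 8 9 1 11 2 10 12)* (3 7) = (0 6 8 9 1 11 2 10 12)(3 7) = [6, 11, 10, 7, 4, 5, 8, 3, 9, 1, 12, 2, 0]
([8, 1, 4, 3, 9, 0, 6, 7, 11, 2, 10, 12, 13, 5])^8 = [11, 1, 9, 3, 2, 8, 6, 7, 12, 4, 10, 13, 5, 0]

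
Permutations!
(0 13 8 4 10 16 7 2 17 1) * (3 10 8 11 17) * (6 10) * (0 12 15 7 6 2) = (0 13 11 17 1 12 15 7)(2 3)(4 8)(6 10 16) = [13, 12, 3, 2, 8, 5, 10, 0, 4, 9, 16, 17, 15, 11, 14, 7, 6, 1]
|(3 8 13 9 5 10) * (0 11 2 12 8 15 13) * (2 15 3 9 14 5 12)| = |(0 11 15 13 14 5 10 9 12 8)| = 10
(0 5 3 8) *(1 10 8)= (0 5 3 1 10 8)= [5, 10, 2, 1, 4, 3, 6, 7, 0, 9, 8]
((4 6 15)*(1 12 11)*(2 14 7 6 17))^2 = ((1 12 11)(2 14 7 6 15 4 17))^2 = (1 11 12)(2 7 15 17 14 6 4)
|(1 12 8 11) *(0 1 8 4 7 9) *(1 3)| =|(0 3 1 12 4 7 9)(8 11)| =14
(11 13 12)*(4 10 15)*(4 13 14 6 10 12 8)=(4 12 11 14 6 10 15 13 8)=[0, 1, 2, 3, 12, 5, 10, 7, 4, 9, 15, 14, 11, 8, 6, 13]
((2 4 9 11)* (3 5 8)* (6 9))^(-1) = (2 11 9 6 4)(3 8 5) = ((2 4 6 9 11)(3 5 8))^(-1)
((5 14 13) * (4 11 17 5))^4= (4 14 17)(5 11 13)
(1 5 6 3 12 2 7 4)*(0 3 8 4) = (0 3 12 2 7)(1 5 6 8 4) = [3, 5, 7, 12, 1, 6, 8, 0, 4, 9, 10, 11, 2]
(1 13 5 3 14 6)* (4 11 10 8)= (1 13 5 3 14 6)(4 11 10 8)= [0, 13, 2, 14, 11, 3, 1, 7, 4, 9, 8, 10, 12, 5, 6]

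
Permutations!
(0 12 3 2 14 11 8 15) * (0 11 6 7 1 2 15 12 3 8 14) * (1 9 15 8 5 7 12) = (0 3 8 1 2)(5 7 9 15 11 14 6 12) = [3, 2, 0, 8, 4, 7, 12, 9, 1, 15, 10, 14, 5, 13, 6, 11]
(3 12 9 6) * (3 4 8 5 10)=(3 12 9 6 4 8 5 10)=[0, 1, 2, 12, 8, 10, 4, 7, 5, 6, 3, 11, 9]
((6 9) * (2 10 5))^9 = (10)(6 9)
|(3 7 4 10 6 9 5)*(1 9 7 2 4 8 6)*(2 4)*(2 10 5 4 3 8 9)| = 6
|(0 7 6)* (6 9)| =|(0 7 9 6)| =4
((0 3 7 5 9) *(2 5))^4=(0 5 7)(2 3 9)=((0 3 7 2 5 9))^4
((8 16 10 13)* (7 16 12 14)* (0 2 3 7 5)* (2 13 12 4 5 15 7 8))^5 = ((0 13 2 3 8 4 5)(7 16 10 12 14 15))^5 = (0 4 3 13 5 8 2)(7 15 14 12 10 16)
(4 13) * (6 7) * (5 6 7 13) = [0, 1, 2, 3, 5, 6, 13, 7, 8, 9, 10, 11, 12, 4] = (4 5 6 13)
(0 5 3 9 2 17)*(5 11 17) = [11, 1, 5, 9, 4, 3, 6, 7, 8, 2, 10, 17, 12, 13, 14, 15, 16, 0] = (0 11 17)(2 5 3 9)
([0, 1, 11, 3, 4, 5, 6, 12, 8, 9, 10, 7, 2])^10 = (2 7)(11 12)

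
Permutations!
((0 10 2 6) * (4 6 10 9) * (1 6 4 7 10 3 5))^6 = (0 5 10)(1 2 9)(3 7 6)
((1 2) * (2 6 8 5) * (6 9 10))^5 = ((1 9 10 6 8 5 2))^5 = (1 5 6 9 2 8 10)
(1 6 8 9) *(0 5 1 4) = [5, 6, 2, 3, 0, 1, 8, 7, 9, 4] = (0 5 1 6 8 9 4)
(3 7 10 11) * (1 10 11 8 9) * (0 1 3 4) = (0 1 10 8 9 3 7 11 4) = [1, 10, 2, 7, 0, 5, 6, 11, 9, 3, 8, 4]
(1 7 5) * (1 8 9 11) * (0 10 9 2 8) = (0 10 9 11 1 7 5)(2 8) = [10, 7, 8, 3, 4, 0, 6, 5, 2, 11, 9, 1]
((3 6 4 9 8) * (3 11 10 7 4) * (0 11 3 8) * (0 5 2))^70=((0 11 10 7 4 9 5 2)(3 6 8))^70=(0 5 4 10)(2 9 7 11)(3 6 8)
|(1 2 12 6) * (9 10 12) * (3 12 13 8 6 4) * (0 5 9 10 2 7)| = 30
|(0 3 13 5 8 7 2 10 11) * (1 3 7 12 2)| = 11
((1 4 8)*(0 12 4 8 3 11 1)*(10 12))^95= ((0 10 12 4 3 11 1 8))^95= (0 8 1 11 3 4 12 10)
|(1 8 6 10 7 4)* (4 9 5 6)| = |(1 8 4)(5 6 10 7 9)| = 15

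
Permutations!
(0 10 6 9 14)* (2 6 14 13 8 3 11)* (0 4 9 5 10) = (2 6 5 10 14 4 9 13 8 3 11) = [0, 1, 6, 11, 9, 10, 5, 7, 3, 13, 14, 2, 12, 8, 4]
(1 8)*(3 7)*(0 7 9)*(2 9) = (0 7 3 2 9)(1 8) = [7, 8, 9, 2, 4, 5, 6, 3, 1, 0]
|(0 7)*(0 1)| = |(0 7 1)| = 3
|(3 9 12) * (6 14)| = 6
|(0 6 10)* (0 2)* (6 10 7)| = 6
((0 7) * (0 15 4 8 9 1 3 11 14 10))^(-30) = (0 4 1 14 7 8 3 10 15 9 11) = ((0 7 15 4 8 9 1 3 11 14 10))^(-30)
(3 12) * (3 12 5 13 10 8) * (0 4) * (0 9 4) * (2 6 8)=[0, 1, 6, 5, 9, 13, 8, 7, 3, 4, 2, 11, 12, 10]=(2 6 8 3 5 13 10)(4 9)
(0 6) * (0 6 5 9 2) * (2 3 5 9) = [9, 1, 0, 5, 4, 2, 6, 7, 8, 3] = (0 9 3 5 2)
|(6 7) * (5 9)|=2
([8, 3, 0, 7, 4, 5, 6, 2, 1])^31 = [8, 3, 0, 7, 4, 5, 6, 2, 1]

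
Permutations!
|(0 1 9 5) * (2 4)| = |(0 1 9 5)(2 4)| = 4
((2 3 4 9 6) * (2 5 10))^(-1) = (2 10 5 6 9 4 3) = ((2 3 4 9 6 5 10))^(-1)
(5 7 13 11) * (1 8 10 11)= [0, 8, 2, 3, 4, 7, 6, 13, 10, 9, 11, 5, 12, 1]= (1 8 10 11 5 7 13)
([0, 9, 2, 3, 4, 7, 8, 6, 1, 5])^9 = [0, 7, 2, 3, 4, 8, 9, 1, 5, 6]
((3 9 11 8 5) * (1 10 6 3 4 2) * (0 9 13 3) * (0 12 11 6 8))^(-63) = (0 6 11 9 12)(1 5)(2 8)(3 13)(4 10)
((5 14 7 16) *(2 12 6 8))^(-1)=(2 8 6 12)(5 16 7 14)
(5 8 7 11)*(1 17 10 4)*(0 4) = (0 4 1 17 10)(5 8 7 11) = [4, 17, 2, 3, 1, 8, 6, 11, 7, 9, 0, 5, 12, 13, 14, 15, 16, 10]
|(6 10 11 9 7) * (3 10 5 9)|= |(3 10 11)(5 9 7 6)|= 12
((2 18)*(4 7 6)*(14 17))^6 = (18)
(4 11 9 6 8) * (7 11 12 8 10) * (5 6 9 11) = (4 12 8)(5 6 10 7) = [0, 1, 2, 3, 12, 6, 10, 5, 4, 9, 7, 11, 8]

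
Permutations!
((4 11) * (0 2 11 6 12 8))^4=(0 6 2 12 11 8 4)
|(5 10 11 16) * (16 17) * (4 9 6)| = |(4 9 6)(5 10 11 17 16)| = 15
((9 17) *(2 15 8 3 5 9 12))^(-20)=((2 15 8 3 5 9 17 12))^(-20)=(2 5)(3 12)(8 17)(9 15)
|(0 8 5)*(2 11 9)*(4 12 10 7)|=12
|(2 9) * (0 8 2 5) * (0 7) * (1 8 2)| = |(0 2 9 5 7)(1 8)| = 10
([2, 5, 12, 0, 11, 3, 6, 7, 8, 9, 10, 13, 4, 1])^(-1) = [3, 13, 0, 5, 12, 1, 6, 7, 8, 9, 10, 4, 2, 11]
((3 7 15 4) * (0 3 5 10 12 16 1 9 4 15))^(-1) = ((0 3 7)(1 9 4 5 10 12 16))^(-1) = (0 7 3)(1 16 12 10 5 4 9)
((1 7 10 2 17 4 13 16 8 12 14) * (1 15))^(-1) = ((1 7 10 2 17 4 13 16 8 12 14 15))^(-1) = (1 15 14 12 8 16 13 4 17 2 10 7)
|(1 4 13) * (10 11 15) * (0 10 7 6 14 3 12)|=9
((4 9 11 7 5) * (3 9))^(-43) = ((3 9 11 7 5 4))^(-43) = (3 4 5 7 11 9)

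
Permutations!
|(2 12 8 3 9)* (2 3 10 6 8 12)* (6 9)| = 5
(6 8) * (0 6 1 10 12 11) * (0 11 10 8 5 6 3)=(0 3)(1 8)(5 6)(10 12)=[3, 8, 2, 0, 4, 6, 5, 7, 1, 9, 12, 11, 10]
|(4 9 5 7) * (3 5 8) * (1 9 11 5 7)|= 8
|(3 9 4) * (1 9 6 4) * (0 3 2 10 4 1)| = 15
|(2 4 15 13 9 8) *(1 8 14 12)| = |(1 8 2 4 15 13 9 14 12)| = 9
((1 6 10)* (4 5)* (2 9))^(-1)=(1 10 6)(2 9)(4 5)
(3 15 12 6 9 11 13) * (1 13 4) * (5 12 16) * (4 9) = (1 13 3 15 16 5 12 6 4)(9 11) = [0, 13, 2, 15, 1, 12, 4, 7, 8, 11, 10, 9, 6, 3, 14, 16, 5]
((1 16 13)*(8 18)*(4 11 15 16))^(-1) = ((1 4 11 15 16 13)(8 18))^(-1) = (1 13 16 15 11 4)(8 18)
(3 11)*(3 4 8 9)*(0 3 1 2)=[3, 2, 0, 11, 8, 5, 6, 7, 9, 1, 10, 4]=(0 3 11 4 8 9 1 2)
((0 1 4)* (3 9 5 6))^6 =(3 5)(6 9)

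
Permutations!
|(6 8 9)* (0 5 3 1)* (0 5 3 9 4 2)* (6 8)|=8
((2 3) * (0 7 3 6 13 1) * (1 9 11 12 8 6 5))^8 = (0 3 5)(1 7 2)(6 9 12)(8 13 11)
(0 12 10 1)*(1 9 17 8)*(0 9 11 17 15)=[12, 9, 2, 3, 4, 5, 6, 7, 1, 15, 11, 17, 10, 13, 14, 0, 16, 8]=(0 12 10 11 17 8 1 9 15)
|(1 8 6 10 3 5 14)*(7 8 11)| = |(1 11 7 8 6 10 3 5 14)| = 9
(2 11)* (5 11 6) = [0, 1, 6, 3, 4, 11, 5, 7, 8, 9, 10, 2] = (2 6 5 11)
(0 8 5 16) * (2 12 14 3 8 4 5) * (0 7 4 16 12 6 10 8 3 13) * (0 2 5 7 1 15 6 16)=(1 15 6 10 8 5 12 14 13 2 16)(4 7)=[0, 15, 16, 3, 7, 12, 10, 4, 5, 9, 8, 11, 14, 2, 13, 6, 1]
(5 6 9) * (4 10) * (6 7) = (4 10)(5 7 6 9) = [0, 1, 2, 3, 10, 7, 9, 6, 8, 5, 4]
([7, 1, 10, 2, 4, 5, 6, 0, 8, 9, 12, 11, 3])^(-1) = (0 7)(2 3 12 10)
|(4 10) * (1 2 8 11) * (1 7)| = |(1 2 8 11 7)(4 10)| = 10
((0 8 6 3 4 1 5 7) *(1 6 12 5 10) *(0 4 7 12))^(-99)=(0 8)(1 10)(3 7 4 6)(5 12)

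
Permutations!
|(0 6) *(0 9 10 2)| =5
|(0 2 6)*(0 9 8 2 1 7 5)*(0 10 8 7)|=14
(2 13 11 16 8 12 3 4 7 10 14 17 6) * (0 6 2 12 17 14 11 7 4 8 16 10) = (0 6 12 3 8 17 2 13 7)(10 11) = [6, 1, 13, 8, 4, 5, 12, 0, 17, 9, 11, 10, 3, 7, 14, 15, 16, 2]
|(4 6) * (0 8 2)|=6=|(0 8 2)(4 6)|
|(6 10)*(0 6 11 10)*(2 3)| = 2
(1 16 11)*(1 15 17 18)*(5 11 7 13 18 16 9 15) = (1 9 15 17 16 7 13 18)(5 11) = [0, 9, 2, 3, 4, 11, 6, 13, 8, 15, 10, 5, 12, 18, 14, 17, 7, 16, 1]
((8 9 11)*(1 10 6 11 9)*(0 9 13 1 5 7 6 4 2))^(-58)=(0 4 1 9 2 10 13)(5 6 8 7 11)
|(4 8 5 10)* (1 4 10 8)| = 2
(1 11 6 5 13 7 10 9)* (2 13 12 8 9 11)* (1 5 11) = (1 2 13 7 10)(5 12 8 9)(6 11) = [0, 2, 13, 3, 4, 12, 11, 10, 9, 5, 1, 6, 8, 7]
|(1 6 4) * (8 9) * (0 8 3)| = 12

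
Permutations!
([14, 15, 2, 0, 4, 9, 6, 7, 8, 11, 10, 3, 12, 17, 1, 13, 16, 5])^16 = [5, 11, 2, 17, 4, 1, 6, 7, 8, 15, 10, 13, 12, 0, 9, 3, 16, 14]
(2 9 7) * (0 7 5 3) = (0 7 2 9 5 3) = [7, 1, 9, 0, 4, 3, 6, 2, 8, 5]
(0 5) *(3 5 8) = (0 8 3 5) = [8, 1, 2, 5, 4, 0, 6, 7, 3]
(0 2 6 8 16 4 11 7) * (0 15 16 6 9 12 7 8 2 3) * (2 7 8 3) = (0 2 9 12 8 6 7 15 16 4 11 3) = [2, 1, 9, 0, 11, 5, 7, 15, 6, 12, 10, 3, 8, 13, 14, 16, 4]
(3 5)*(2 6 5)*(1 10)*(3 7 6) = (1 10)(2 3)(5 7 6) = [0, 10, 3, 2, 4, 7, 5, 6, 8, 9, 1]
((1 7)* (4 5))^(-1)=(1 7)(4 5)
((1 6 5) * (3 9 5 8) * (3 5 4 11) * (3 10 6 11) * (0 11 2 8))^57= (0 11 10 6)(1 2 8 5)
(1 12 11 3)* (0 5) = [5, 12, 2, 1, 4, 0, 6, 7, 8, 9, 10, 3, 11] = (0 5)(1 12 11 3)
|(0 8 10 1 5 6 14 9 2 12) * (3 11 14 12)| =35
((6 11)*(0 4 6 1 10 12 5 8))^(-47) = ((0 4 6 11 1 10 12 5 8))^(-47) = (0 5 10 11 4 8 12 1 6)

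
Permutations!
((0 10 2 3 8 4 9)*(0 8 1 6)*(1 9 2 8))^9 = ((0 10 8 4 2 3 9 1 6))^9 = (10)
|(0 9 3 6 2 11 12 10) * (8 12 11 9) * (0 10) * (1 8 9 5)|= |(0 9 3 6 2 5 1 8 12)|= 9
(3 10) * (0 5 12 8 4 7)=[5, 1, 2, 10, 7, 12, 6, 0, 4, 9, 3, 11, 8]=(0 5 12 8 4 7)(3 10)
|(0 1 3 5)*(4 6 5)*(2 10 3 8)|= |(0 1 8 2 10 3 4 6 5)|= 9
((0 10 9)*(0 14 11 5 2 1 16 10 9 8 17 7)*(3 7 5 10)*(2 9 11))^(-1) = ((0 11 10 8 17 5 9 14 2 1 16 3 7))^(-1) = (0 7 3 16 1 2 14 9 5 17 8 10 11)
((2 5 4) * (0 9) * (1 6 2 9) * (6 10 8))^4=(0 6 9 8 4 10 5 1 2)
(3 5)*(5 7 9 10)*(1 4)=(1 4)(3 7 9 10 5)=[0, 4, 2, 7, 1, 3, 6, 9, 8, 10, 5]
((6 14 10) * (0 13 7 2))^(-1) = (0 2 7 13)(6 10 14)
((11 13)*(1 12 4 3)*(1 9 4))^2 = (13)(3 4 9)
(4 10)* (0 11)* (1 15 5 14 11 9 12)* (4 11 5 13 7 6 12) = (0 9 4 10 11)(1 15 13 7 6 12)(5 14) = [9, 15, 2, 3, 10, 14, 12, 6, 8, 4, 11, 0, 1, 7, 5, 13]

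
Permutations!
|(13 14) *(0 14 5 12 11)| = 6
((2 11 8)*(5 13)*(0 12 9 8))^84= ((0 12 9 8 2 11)(5 13))^84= (13)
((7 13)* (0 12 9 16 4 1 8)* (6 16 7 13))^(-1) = (0 8 1 4 16 6 7 9 12)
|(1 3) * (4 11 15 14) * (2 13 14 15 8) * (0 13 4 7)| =|(15)(0 13 14 7)(1 3)(2 4 11 8)| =4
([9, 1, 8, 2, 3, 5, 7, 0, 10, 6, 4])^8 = [0, 1, 4, 10, 8, 5, 6, 7, 3, 9, 2]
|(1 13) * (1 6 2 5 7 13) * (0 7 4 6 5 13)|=|(0 7)(2 13 5 4 6)|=10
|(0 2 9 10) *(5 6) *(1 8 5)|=|(0 2 9 10)(1 8 5 6)|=4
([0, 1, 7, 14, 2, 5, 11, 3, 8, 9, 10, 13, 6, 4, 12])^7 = [0, 1, 13, 2, 11, 5, 14, 4, 8, 9, 10, 12, 3, 6, 7]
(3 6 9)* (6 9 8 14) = (3 9)(6 8 14) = [0, 1, 2, 9, 4, 5, 8, 7, 14, 3, 10, 11, 12, 13, 6]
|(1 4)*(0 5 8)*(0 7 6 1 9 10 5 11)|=|(0 11)(1 4 9 10 5 8 7 6)|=8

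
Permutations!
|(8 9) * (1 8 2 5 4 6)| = |(1 8 9 2 5 4 6)| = 7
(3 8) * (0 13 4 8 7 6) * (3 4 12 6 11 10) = (0 13 12 6)(3 7 11 10)(4 8) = [13, 1, 2, 7, 8, 5, 0, 11, 4, 9, 3, 10, 6, 12]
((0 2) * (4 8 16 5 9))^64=(4 9 5 16 8)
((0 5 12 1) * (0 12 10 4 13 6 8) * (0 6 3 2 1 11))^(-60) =(13)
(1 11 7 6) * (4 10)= (1 11 7 6)(4 10)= [0, 11, 2, 3, 10, 5, 1, 6, 8, 9, 4, 7]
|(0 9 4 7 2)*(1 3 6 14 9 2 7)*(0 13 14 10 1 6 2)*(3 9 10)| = |(1 9 4 6 3 2 13 14 10)| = 9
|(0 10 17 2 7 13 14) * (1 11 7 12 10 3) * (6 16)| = |(0 3 1 11 7 13 14)(2 12 10 17)(6 16)| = 28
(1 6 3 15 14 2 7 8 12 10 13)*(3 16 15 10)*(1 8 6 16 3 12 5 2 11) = [0, 16, 7, 10, 4, 2, 3, 6, 5, 9, 13, 1, 12, 8, 11, 14, 15] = (1 16 15 14 11)(2 7 6 3 10 13 8 5)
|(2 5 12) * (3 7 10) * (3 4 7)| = 3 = |(2 5 12)(4 7 10)|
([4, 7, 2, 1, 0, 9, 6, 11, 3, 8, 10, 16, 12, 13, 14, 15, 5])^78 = [0, 8, 2, 9, 4, 11, 6, 3, 5, 16, 10, 1, 12, 13, 14, 15, 7]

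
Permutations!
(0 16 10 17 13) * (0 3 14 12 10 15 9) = (0 16 15 9)(3 14 12 10 17 13) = [16, 1, 2, 14, 4, 5, 6, 7, 8, 0, 17, 11, 10, 3, 12, 9, 15, 13]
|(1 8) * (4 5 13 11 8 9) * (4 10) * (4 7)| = |(1 9 10 7 4 5 13 11 8)| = 9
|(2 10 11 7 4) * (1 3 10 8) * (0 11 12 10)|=|(0 11 7 4 2 8 1 3)(10 12)|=8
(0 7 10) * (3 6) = (0 7 10)(3 6) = [7, 1, 2, 6, 4, 5, 3, 10, 8, 9, 0]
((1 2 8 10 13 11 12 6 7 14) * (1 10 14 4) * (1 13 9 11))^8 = (1 6 10)(2 7 9)(4 11 8)(12 14 13)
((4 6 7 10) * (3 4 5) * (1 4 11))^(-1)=((1 4 6 7 10 5 3 11))^(-1)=(1 11 3 5 10 7 6 4)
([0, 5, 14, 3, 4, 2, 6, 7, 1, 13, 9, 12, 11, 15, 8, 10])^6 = [0, 5, 14, 3, 4, 2, 6, 7, 1, 15, 13, 11, 12, 10, 8, 9]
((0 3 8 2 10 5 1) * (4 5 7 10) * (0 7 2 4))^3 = (0 4 7)(1 2 8)(3 5 10)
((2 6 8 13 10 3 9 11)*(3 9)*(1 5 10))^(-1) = ((1 5 10 9 11 2 6 8 13))^(-1) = (1 13 8 6 2 11 9 10 5)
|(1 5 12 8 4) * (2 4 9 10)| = |(1 5 12 8 9 10 2 4)| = 8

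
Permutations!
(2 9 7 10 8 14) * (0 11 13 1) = (0 11 13 1)(2 9 7 10 8 14) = [11, 0, 9, 3, 4, 5, 6, 10, 14, 7, 8, 13, 12, 1, 2]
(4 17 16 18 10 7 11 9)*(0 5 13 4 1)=(0 5 13 4 17 16 18 10 7 11 9 1)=[5, 0, 2, 3, 17, 13, 6, 11, 8, 1, 7, 9, 12, 4, 14, 15, 18, 16, 10]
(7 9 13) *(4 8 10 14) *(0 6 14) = [6, 1, 2, 3, 8, 5, 14, 9, 10, 13, 0, 11, 12, 7, 4] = (0 6 14 4 8 10)(7 9 13)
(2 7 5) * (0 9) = (0 9)(2 7 5) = [9, 1, 7, 3, 4, 2, 6, 5, 8, 0]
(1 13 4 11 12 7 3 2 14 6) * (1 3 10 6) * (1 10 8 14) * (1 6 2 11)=(1 13 4)(2 6 3 11 12 7 8 14 10)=[0, 13, 6, 11, 1, 5, 3, 8, 14, 9, 2, 12, 7, 4, 10]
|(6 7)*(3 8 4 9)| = |(3 8 4 9)(6 7)| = 4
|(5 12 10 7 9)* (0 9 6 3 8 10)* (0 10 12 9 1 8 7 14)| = |(0 1 8 12 10 14)(3 7 6)(5 9)| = 6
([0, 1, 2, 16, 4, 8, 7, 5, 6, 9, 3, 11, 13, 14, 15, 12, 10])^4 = [0, 1, 2, 16, 4, 5, 6, 7, 8, 9, 3, 11, 12, 13, 14, 15, 10]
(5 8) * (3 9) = (3 9)(5 8) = [0, 1, 2, 9, 4, 8, 6, 7, 5, 3]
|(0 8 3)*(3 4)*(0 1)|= |(0 8 4 3 1)|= 5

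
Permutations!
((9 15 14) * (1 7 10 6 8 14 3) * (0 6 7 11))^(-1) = ((0 6 8 14 9 15 3 1 11)(7 10))^(-1) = (0 11 1 3 15 9 14 8 6)(7 10)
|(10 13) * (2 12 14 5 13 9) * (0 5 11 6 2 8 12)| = 11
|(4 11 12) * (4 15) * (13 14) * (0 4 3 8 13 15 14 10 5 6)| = 12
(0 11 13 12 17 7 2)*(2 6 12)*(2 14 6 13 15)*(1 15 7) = (0 11 7 13 14 6 12 17 1 15 2) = [11, 15, 0, 3, 4, 5, 12, 13, 8, 9, 10, 7, 17, 14, 6, 2, 16, 1]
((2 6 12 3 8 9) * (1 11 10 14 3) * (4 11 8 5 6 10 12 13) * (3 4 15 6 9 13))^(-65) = ((1 8 13 15 6 3 5 9 2 10 14 4 11 12))^(-65) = (1 3 14 8 5 4 13 9 11 15 2 12 6 10)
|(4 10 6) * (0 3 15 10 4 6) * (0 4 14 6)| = 7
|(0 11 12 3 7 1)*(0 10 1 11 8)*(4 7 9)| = |(0 8)(1 10)(3 9 4 7 11 12)| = 6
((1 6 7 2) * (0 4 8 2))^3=(0 2 7 8 6 4 1)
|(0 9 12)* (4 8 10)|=|(0 9 12)(4 8 10)|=3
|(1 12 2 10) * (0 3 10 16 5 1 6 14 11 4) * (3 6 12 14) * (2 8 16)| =12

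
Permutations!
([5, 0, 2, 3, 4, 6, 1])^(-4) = [0, 1, 2, 3, 4, 5, 6]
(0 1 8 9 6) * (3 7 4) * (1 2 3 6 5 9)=[2, 8, 3, 7, 6, 9, 0, 4, 1, 5]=(0 2 3 7 4 6)(1 8)(5 9)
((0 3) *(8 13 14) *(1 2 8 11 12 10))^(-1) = (0 3)(1 10 12 11 14 13 8 2) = ((0 3)(1 2 8 13 14 11 12 10))^(-1)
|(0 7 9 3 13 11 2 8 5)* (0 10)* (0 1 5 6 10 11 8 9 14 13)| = 13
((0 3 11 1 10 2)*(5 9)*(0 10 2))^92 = ((0 3 11 1 2 10)(5 9))^92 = (0 11 2)(1 10 3)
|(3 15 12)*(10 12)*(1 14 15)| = |(1 14 15 10 12 3)| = 6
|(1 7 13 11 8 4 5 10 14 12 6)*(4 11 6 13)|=|(1 7 4 5 10 14 12 13 6)(8 11)|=18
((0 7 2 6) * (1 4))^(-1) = (0 6 2 7)(1 4)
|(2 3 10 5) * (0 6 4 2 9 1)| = 9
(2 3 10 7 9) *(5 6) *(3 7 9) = [0, 1, 7, 10, 4, 6, 5, 3, 8, 2, 9] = (2 7 3 10 9)(5 6)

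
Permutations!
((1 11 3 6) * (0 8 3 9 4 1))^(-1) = (0 6 3 8)(1 4 9 11)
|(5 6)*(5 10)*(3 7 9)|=3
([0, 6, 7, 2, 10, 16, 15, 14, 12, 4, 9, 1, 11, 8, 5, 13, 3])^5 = [0, 12, 3, 16, 9, 14, 11, 2, 15, 10, 4, 8, 13, 6, 7, 1, 5]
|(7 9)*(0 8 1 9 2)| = |(0 8 1 9 7 2)| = 6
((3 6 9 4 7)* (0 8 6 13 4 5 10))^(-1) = ((0 8 6 9 5 10)(3 13 4 7))^(-1) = (0 10 5 9 6 8)(3 7 4 13)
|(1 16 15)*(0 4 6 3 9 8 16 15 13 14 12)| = |(0 4 6 3 9 8 16 13 14 12)(1 15)| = 10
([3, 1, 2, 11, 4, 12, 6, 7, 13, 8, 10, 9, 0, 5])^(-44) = (0 8)(3 13)(5 11)(9 12)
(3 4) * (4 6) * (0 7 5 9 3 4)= (0 7 5 9 3 6)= [7, 1, 2, 6, 4, 9, 0, 5, 8, 3]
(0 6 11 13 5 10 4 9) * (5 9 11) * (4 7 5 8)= [6, 1, 2, 3, 11, 10, 8, 5, 4, 0, 7, 13, 12, 9]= (0 6 8 4 11 13 9)(5 10 7)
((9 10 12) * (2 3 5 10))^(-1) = (2 9 12 10 5 3)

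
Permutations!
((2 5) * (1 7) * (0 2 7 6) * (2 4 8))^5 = (0 7 8 6 5 4 1 2)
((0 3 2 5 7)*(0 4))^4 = (0 7 2)(3 4 5)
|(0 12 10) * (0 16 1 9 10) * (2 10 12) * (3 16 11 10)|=14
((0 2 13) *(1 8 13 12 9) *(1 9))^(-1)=(0 13 8 1 12 2)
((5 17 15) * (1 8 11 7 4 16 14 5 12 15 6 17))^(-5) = (1 7 14 8 4 5 11 16)(6 17)(12 15)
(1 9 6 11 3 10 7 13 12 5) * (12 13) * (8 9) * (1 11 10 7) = (13)(1 8 9 6 10)(3 7 12 5 11) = [0, 8, 2, 7, 4, 11, 10, 12, 9, 6, 1, 3, 5, 13]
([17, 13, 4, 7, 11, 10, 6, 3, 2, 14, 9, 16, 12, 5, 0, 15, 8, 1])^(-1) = (0 14 9 10 5 13 1 17)(2 8 16 11 4)(3 7)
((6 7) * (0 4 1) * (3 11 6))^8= ((0 4 1)(3 11 6 7))^8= (11)(0 1 4)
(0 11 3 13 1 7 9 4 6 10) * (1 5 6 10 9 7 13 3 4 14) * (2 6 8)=[11, 13, 6, 3, 10, 8, 9, 7, 2, 14, 0, 4, 12, 5, 1]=(0 11 4 10)(1 13 5 8 2 6 9 14)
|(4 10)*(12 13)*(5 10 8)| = |(4 8 5 10)(12 13)| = 4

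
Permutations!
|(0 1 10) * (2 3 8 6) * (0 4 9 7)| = 12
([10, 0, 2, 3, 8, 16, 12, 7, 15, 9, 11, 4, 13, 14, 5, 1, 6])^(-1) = (0 1 15 8 4 11 10)(5 14 13 12 6 16)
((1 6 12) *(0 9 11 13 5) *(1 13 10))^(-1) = (0 5 13 12 6 1 10 11 9)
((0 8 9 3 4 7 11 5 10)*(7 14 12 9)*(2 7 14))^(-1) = ((0 8 14 12 9 3 4 2 7 11 5 10))^(-1) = (0 10 5 11 7 2 4 3 9 12 14 8)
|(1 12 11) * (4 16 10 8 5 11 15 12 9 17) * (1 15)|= |(1 9 17 4 16 10 8 5 11 15 12)|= 11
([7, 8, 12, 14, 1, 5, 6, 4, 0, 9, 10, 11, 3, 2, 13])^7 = (0 4 8 7 1)(2 3 13 12 14)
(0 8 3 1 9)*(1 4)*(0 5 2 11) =(0 8 3 4 1 9 5 2 11) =[8, 9, 11, 4, 1, 2, 6, 7, 3, 5, 10, 0]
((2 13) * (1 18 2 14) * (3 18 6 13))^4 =((1 6 13 14)(2 3 18))^4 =(2 3 18)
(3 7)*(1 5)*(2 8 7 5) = (1 2 8 7 3 5) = [0, 2, 8, 5, 4, 1, 6, 3, 7]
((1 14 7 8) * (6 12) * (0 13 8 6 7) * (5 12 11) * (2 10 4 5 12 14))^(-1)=((0 13 8 1 2 10 4 5 14)(6 11 12 7))^(-1)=(0 14 5 4 10 2 1 8 13)(6 7 12 11)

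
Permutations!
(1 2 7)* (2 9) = [0, 9, 7, 3, 4, 5, 6, 1, 8, 2] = (1 9 2 7)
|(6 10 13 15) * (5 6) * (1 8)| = |(1 8)(5 6 10 13 15)| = 10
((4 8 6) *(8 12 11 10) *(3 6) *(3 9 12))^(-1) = ((3 6 4)(8 9 12 11 10))^(-1) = (3 4 6)(8 10 11 12 9)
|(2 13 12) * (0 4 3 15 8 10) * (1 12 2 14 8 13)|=|(0 4 3 15 13 2 1 12 14 8 10)|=11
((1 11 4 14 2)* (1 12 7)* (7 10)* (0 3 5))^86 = (0 5 3)(1 10 2 4)(7 12 14 11)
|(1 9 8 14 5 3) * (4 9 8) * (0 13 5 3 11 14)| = |(0 13 5 11 14 3 1 8)(4 9)| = 8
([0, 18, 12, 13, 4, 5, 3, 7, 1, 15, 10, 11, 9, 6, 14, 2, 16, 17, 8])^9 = [0, 1, 12, 3, 4, 5, 6, 7, 8, 15, 10, 11, 9, 13, 14, 2, 16, 17, 18]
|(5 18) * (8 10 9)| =|(5 18)(8 10 9)| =6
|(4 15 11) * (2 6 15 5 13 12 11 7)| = 20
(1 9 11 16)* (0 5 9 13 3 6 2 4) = (0 5 9 11 16 1 13 3 6 2 4) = [5, 13, 4, 6, 0, 9, 2, 7, 8, 11, 10, 16, 12, 3, 14, 15, 1]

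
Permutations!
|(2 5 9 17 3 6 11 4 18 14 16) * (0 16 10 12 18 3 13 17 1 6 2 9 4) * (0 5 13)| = 12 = |(0 16 9 1 6 11 5 4 3 2 13 17)(10 12 18 14)|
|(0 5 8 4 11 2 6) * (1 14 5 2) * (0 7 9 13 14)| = |(0 2 6 7 9 13 14 5 8 4 11 1)| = 12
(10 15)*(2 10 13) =(2 10 15 13) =[0, 1, 10, 3, 4, 5, 6, 7, 8, 9, 15, 11, 12, 2, 14, 13]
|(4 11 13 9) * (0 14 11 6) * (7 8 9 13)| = 8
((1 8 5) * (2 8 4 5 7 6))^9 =(2 8 7 6)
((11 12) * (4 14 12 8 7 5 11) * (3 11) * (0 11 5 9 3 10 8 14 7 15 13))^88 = (0 8 3 4 11 15 5 7 14 13 10 9 12)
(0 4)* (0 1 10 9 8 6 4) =(1 10 9 8 6 4) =[0, 10, 2, 3, 1, 5, 4, 7, 6, 8, 9]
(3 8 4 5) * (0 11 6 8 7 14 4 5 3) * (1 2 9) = [11, 2, 9, 7, 3, 0, 8, 14, 5, 1, 10, 6, 12, 13, 4] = (0 11 6 8 5)(1 2 9)(3 7 14 4)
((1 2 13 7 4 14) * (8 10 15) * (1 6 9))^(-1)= (1 9 6 14 4 7 13 2)(8 15 10)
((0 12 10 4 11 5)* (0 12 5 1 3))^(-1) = ((0 5 12 10 4 11 1 3))^(-1) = (0 3 1 11 4 10 12 5)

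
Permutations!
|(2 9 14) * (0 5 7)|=|(0 5 7)(2 9 14)|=3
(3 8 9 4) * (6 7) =(3 8 9 4)(6 7) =[0, 1, 2, 8, 3, 5, 7, 6, 9, 4]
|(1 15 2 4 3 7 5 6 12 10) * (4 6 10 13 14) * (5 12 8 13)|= |(1 15 2 6 8 13 14 4 3 7 12 5 10)|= 13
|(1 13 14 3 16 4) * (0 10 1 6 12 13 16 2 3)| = |(0 10 1 16 4 6 12 13 14)(2 3)| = 18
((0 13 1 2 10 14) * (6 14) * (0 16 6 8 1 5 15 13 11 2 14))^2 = (0 2 8 14 6 11 10 1 16)(5 13 15)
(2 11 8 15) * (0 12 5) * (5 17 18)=(0 12 17 18 5)(2 11 8 15)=[12, 1, 11, 3, 4, 0, 6, 7, 15, 9, 10, 8, 17, 13, 14, 2, 16, 18, 5]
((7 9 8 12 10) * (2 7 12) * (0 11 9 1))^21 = ((0 11 9 8 2 7 1)(10 12))^21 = (10 12)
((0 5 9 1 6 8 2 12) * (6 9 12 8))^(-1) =((0 5 12)(1 9)(2 8))^(-1) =(0 12 5)(1 9)(2 8)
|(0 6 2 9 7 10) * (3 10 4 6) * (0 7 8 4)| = |(0 3 10 7)(2 9 8 4 6)| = 20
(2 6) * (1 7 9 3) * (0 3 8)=[3, 7, 6, 1, 4, 5, 2, 9, 0, 8]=(0 3 1 7 9 8)(2 6)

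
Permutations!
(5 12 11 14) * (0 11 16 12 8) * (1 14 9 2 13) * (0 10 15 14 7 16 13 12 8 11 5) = (0 5 11 9 2 12 13 1 7 16 8 10 15 14) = [5, 7, 12, 3, 4, 11, 6, 16, 10, 2, 15, 9, 13, 1, 0, 14, 8]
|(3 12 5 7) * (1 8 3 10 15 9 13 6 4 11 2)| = |(1 8 3 12 5 7 10 15 9 13 6 4 11 2)| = 14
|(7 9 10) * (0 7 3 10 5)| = |(0 7 9 5)(3 10)| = 4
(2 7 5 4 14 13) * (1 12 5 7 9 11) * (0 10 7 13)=[10, 12, 9, 3, 14, 4, 6, 13, 8, 11, 7, 1, 5, 2, 0]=(0 10 7 13 2 9 11 1 12 5 4 14)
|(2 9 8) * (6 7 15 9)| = |(2 6 7 15 9 8)| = 6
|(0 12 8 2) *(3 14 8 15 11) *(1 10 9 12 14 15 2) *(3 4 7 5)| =24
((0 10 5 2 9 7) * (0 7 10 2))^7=(0 9 5 2 10)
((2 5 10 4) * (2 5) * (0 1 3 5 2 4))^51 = ((0 1 3 5 10)(2 4))^51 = (0 1 3 5 10)(2 4)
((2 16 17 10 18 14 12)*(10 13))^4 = (2 10)(12 13)(14 17)(16 18)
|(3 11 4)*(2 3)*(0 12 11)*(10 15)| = 6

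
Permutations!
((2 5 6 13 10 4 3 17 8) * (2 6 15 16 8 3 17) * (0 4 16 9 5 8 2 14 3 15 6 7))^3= (0 15 6 16 7 17 5 10 8 4 9 13 2)(3 14)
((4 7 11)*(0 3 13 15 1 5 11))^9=(15)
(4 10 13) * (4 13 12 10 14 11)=(4 14 11)(10 12)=[0, 1, 2, 3, 14, 5, 6, 7, 8, 9, 12, 4, 10, 13, 11]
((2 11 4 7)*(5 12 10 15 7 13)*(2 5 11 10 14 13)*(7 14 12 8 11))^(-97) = (2 14 5 4 15 7 11 10 13 8)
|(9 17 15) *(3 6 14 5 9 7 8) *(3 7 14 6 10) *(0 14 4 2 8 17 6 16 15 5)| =|(0 14)(2 8 7 17 5 9 6 16 15 4)(3 10)| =10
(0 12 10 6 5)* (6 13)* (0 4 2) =(0 12 10 13 6 5 4 2) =[12, 1, 0, 3, 2, 4, 5, 7, 8, 9, 13, 11, 10, 6]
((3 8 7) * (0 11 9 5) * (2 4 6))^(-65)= (0 5 9 11)(2 4 6)(3 8 7)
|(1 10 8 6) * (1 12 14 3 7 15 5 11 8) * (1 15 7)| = 10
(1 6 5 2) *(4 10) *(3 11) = [0, 6, 1, 11, 10, 2, 5, 7, 8, 9, 4, 3] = (1 6 5 2)(3 11)(4 10)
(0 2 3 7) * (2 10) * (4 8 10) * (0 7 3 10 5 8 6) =(0 4 6)(2 10)(5 8) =[4, 1, 10, 3, 6, 8, 0, 7, 5, 9, 2]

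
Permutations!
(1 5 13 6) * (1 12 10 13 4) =(1 5 4)(6 12 10 13) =[0, 5, 2, 3, 1, 4, 12, 7, 8, 9, 13, 11, 10, 6]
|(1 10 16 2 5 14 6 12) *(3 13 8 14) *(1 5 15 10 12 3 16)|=35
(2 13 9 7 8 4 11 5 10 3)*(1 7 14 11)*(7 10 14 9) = (1 10 3 2 13 7 8 4)(5 14 11) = [0, 10, 13, 2, 1, 14, 6, 8, 4, 9, 3, 5, 12, 7, 11]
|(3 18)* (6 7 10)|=6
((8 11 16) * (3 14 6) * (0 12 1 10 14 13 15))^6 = ((0 12 1 10 14 6 3 13 15)(8 11 16))^6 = (16)(0 3 10)(1 15 6)(12 13 14)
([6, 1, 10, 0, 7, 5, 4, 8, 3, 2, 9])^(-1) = (0 3 8 7 4 6)(2 9 10)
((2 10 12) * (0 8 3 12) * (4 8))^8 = ((0 4 8 3 12 2 10))^8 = (0 4 8 3 12 2 10)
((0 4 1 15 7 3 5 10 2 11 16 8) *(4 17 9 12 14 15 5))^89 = (0 1 9 10 14 11 7 8 4 17 5 12 2 15 16 3)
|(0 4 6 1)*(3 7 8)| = 12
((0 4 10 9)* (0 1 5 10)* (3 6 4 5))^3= (0 9 6 5 1 4 10 3)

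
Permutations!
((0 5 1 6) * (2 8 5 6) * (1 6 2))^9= (0 6 5 8 2)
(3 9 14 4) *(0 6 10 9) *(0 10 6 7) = (0 7)(3 10 9 14 4) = [7, 1, 2, 10, 3, 5, 6, 0, 8, 14, 9, 11, 12, 13, 4]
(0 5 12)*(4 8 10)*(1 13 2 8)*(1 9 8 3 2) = [5, 13, 3, 2, 9, 12, 6, 7, 10, 8, 4, 11, 0, 1] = (0 5 12)(1 13)(2 3)(4 9 8 10)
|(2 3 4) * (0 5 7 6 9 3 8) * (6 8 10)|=12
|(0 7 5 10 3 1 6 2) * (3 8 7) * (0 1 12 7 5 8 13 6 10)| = |(0 3 12 7 8 5)(1 10 13 6 2)| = 30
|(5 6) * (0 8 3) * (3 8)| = 2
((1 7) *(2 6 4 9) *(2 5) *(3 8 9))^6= ((1 7)(2 6 4 3 8 9 5))^6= (2 5 9 8 3 4 6)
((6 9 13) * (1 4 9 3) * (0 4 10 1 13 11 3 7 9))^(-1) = (0 4)(1 10)(3 11 9 7 6 13)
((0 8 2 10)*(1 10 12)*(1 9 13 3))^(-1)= ((0 8 2 12 9 13 3 1 10))^(-1)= (0 10 1 3 13 9 12 2 8)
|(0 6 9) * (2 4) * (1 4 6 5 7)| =|(0 5 7 1 4 2 6 9)| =8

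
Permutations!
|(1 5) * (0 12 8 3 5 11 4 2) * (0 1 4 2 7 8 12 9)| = |(12)(0 9)(1 11 2)(3 5 4 7 8)| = 30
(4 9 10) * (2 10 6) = [0, 1, 10, 3, 9, 5, 2, 7, 8, 6, 4] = (2 10 4 9 6)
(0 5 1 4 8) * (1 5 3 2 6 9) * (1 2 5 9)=(0 3 5 9 2 6 1 4 8)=[3, 4, 6, 5, 8, 9, 1, 7, 0, 2]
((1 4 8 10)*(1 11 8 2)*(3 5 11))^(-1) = (1 2 4)(3 10 8 11 5)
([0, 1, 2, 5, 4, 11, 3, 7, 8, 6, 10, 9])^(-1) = (3 6 9 11 5)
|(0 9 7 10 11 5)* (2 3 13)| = |(0 9 7 10 11 5)(2 3 13)| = 6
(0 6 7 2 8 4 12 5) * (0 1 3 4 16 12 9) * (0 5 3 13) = [6, 13, 8, 4, 9, 1, 7, 2, 16, 5, 10, 11, 3, 0, 14, 15, 12] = (0 6 7 2 8 16 12 3 4 9 5 1 13)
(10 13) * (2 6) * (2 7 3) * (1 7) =(1 7 3 2 6)(10 13) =[0, 7, 6, 2, 4, 5, 1, 3, 8, 9, 13, 11, 12, 10]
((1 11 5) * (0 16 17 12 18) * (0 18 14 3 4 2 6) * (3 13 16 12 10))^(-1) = ((18)(0 12 14 13 16 17 10 3 4 2 6)(1 11 5))^(-1) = (18)(0 6 2 4 3 10 17 16 13 14 12)(1 5 11)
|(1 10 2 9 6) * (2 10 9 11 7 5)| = 12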